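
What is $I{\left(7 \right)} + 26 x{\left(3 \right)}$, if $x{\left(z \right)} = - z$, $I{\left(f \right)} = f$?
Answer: $-71$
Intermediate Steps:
$I{\left(7 \right)} + 26 x{\left(3 \right)} = 7 + 26 \left(\left(-1\right) 3\right) = 7 + 26 \left(-3\right) = 7 - 78 = -71$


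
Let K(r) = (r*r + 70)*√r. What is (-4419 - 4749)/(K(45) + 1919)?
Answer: 4398348/48455891 - 14405220*√5/48455891 ≈ -0.57398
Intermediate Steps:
K(r) = √r*(70 + r²) (K(r) = (r² + 70)*√r = (70 + r²)*√r = √r*(70 + r²))
(-4419 - 4749)/(K(45) + 1919) = (-4419 - 4749)/(√45*(70 + 45²) + 1919) = -9168/((3*√5)*(70 + 2025) + 1919) = -9168/((3*√5)*2095 + 1919) = -9168/(6285*√5 + 1919) = -9168/(1919 + 6285*√5)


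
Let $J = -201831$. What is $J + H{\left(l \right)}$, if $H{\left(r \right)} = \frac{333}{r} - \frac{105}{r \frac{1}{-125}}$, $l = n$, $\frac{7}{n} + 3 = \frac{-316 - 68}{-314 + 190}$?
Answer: $- \frac{43756953}{217} \approx -2.0165 \cdot 10^{5}$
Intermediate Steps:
$n = \frac{217}{3}$ ($n = \frac{7}{-3 + \frac{-316 - 68}{-314 + 190}} = \frac{7}{-3 - \frac{384}{-124}} = \frac{7}{-3 - - \frac{96}{31}} = \frac{7}{-3 + \frac{96}{31}} = \frac{7}{\frac{3}{31}} = 7 \cdot \frac{31}{3} = \frac{217}{3} \approx 72.333$)
$l = \frac{217}{3} \approx 72.333$
$H{\left(r \right)} = \frac{13458}{r}$ ($H{\left(r \right)} = \frac{333}{r} - \frac{105}{r \left(- \frac{1}{125}\right)} = \frac{333}{r} - \frac{105}{\left(- \frac{1}{125}\right) r} = \frac{333}{r} - 105 \left(- \frac{125}{r}\right) = \frac{333}{r} + \frac{13125}{r} = \frac{13458}{r}$)
$J + H{\left(l \right)} = -201831 + \frac{13458}{\frac{217}{3}} = -201831 + 13458 \cdot \frac{3}{217} = -201831 + \frac{40374}{217} = - \frac{43756953}{217}$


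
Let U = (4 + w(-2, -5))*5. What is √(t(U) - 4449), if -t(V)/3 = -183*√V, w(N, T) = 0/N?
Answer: √(-4449 + 1098*√5) ≈ 44.652*I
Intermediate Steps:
w(N, T) = 0
U = 20 (U = (4 + 0)*5 = 4*5 = 20)
t(V) = 549*√V (t(V) = -(-549)*√V = 549*√V)
√(t(U) - 4449) = √(549*√20 - 4449) = √(549*(2*√5) - 4449) = √(1098*√5 - 4449) = √(-4449 + 1098*√5)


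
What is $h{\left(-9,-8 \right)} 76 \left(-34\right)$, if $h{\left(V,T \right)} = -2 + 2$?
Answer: $0$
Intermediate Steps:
$h{\left(V,T \right)} = 0$
$h{\left(-9,-8 \right)} 76 \left(-34\right) = 0 \cdot 76 \left(-34\right) = 0 \left(-34\right) = 0$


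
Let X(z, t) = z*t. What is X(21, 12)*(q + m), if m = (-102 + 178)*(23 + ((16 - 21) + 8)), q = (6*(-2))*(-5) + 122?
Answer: 543816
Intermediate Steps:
X(z, t) = t*z
q = 182 (q = -12*(-5) + 122 = 60 + 122 = 182)
m = 1976 (m = 76*(23 + (-5 + 8)) = 76*(23 + 3) = 76*26 = 1976)
X(21, 12)*(q + m) = (12*21)*(182 + 1976) = 252*2158 = 543816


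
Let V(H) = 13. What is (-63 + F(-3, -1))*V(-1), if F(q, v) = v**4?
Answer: -806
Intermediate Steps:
(-63 + F(-3, -1))*V(-1) = (-63 + (-1)**4)*13 = (-63 + 1)*13 = -62*13 = -806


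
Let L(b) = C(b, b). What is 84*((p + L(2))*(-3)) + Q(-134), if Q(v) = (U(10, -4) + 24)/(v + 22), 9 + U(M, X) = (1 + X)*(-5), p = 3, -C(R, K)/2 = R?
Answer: 14097/56 ≈ 251.73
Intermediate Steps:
C(R, K) = -2*R
L(b) = -2*b
U(M, X) = -14 - 5*X (U(M, X) = -9 + (1 + X)*(-5) = -9 + (-5 - 5*X) = -14 - 5*X)
Q(v) = 30/(22 + v) (Q(v) = ((-14 - 5*(-4)) + 24)/(v + 22) = ((-14 + 20) + 24)/(22 + v) = (6 + 24)/(22 + v) = 30/(22 + v))
84*((p + L(2))*(-3)) + Q(-134) = 84*((3 - 2*2)*(-3)) + 30/(22 - 134) = 84*((3 - 4)*(-3)) + 30/(-112) = 84*(-1*(-3)) + 30*(-1/112) = 84*3 - 15/56 = 252 - 15/56 = 14097/56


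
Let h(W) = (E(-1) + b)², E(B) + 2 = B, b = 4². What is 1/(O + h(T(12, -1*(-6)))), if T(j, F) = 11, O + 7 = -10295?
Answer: -1/10133 ≈ -9.8687e-5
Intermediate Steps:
b = 16
O = -10302 (O = -7 - 10295 = -10302)
E(B) = -2 + B
h(W) = 169 (h(W) = ((-2 - 1) + 16)² = (-3 + 16)² = 13² = 169)
1/(O + h(T(12, -1*(-6)))) = 1/(-10302 + 169) = 1/(-10133) = -1/10133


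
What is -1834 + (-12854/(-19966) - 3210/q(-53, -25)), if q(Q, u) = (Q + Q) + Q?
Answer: -959345125/529099 ≈ -1813.2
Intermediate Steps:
q(Q, u) = 3*Q (q(Q, u) = 2*Q + Q = 3*Q)
-1834 + (-12854/(-19966) - 3210/q(-53, -25)) = -1834 + (-12854/(-19966) - 3210/(3*(-53))) = -1834 + (-12854*(-1/19966) - 3210/(-159)) = -1834 + (6427/9983 - 3210*(-1/159)) = -1834 + (6427/9983 + 1070/53) = -1834 + 11022441/529099 = -959345125/529099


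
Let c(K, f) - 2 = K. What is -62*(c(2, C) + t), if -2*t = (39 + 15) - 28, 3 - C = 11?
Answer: 558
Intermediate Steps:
C = -8 (C = 3 - 1*11 = 3 - 11 = -8)
c(K, f) = 2 + K
t = -13 (t = -((39 + 15) - 28)/2 = -(54 - 28)/2 = -½*26 = -13)
-62*(c(2, C) + t) = -62*((2 + 2) - 13) = -62*(4 - 13) = -62*(-9) = 558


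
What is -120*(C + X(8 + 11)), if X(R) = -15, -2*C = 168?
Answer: 11880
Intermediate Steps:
C = -84 (C = -½*168 = -84)
-120*(C + X(8 + 11)) = -120*(-84 - 15) = -120*(-99) = 11880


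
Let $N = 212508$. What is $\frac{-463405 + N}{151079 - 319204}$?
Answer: $\frac{250897}{168125} \approx 1.4923$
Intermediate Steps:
$\frac{-463405 + N}{151079 - 319204} = \frac{-463405 + 212508}{151079 - 319204} = - \frac{250897}{-168125} = \left(-250897\right) \left(- \frac{1}{168125}\right) = \frac{250897}{168125}$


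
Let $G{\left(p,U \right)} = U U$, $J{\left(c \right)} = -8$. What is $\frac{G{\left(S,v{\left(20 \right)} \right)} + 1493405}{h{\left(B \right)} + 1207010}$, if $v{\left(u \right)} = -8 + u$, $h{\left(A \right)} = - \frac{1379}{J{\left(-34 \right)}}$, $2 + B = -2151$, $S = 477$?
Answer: $\frac{11948392}{9657459} \approx 1.2372$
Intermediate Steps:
$B = -2153$ ($B = -2 - 2151 = -2153$)
$h{\left(A \right)} = \frac{1379}{8}$ ($h{\left(A \right)} = - \frac{1379}{-8} = \left(-1379\right) \left(- \frac{1}{8}\right) = \frac{1379}{8}$)
$G{\left(p,U \right)} = U^{2}$
$\frac{G{\left(S,v{\left(20 \right)} \right)} + 1493405}{h{\left(B \right)} + 1207010} = \frac{\left(-8 + 20\right)^{2} + 1493405}{\frac{1379}{8} + 1207010} = \frac{12^{2} + 1493405}{\frac{9657459}{8}} = \left(144 + 1493405\right) \frac{8}{9657459} = 1493549 \cdot \frac{8}{9657459} = \frac{11948392}{9657459}$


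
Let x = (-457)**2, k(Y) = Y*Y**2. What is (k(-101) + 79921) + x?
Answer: -741531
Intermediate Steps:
k(Y) = Y**3
x = 208849
(k(-101) + 79921) + x = ((-101)**3 + 79921) + 208849 = (-1030301 + 79921) + 208849 = -950380 + 208849 = -741531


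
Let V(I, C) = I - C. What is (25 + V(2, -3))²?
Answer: 900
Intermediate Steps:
(25 + V(2, -3))² = (25 + (2 - 1*(-3)))² = (25 + (2 + 3))² = (25 + 5)² = 30² = 900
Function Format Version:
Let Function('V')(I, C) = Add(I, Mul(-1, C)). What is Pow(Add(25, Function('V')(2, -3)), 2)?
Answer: 900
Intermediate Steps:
Pow(Add(25, Function('V')(2, -3)), 2) = Pow(Add(25, Add(2, Mul(-1, -3))), 2) = Pow(Add(25, Add(2, 3)), 2) = Pow(Add(25, 5), 2) = Pow(30, 2) = 900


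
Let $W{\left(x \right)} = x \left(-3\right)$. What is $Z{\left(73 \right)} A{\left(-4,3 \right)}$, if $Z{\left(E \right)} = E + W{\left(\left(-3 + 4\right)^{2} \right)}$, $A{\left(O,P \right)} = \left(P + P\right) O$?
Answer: $-1680$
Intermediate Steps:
$A{\left(O,P \right)} = 2 O P$ ($A{\left(O,P \right)} = 2 P O = 2 O P$)
$W{\left(x \right)} = - 3 x$
$Z{\left(E \right)} = -3 + E$ ($Z{\left(E \right)} = E - 3 \left(-3 + 4\right)^{2} = E - 3 \cdot 1^{2} = E - 3 = -3 + E$)
$Z{\left(73 \right)} A{\left(-4,3 \right)} = \left(-3 + 73\right) 2 \left(-4\right) 3 = 70 \left(-24\right) = -1680$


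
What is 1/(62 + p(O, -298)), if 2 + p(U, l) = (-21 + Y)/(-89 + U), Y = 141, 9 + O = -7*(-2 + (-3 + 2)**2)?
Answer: 91/5340 ≈ 0.017041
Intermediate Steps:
O = -2 (O = -9 - 7*(-2 + (-3 + 2)**2) = -9 - 7*(-2 + (-1)**2) = -9 - 7*(-2 + 1) = -9 - 7*(-1) = -9 + 7 = -2)
p(U, l) = -2 + 120/(-89 + U) (p(U, l) = -2 + (-21 + 141)/(-89 + U) = -2 + 120/(-89 + U))
1/(62 + p(O, -298)) = 1/(62 + 2*(149 - 1*(-2))/(-89 - 2)) = 1/(62 + 2*(149 + 2)/(-91)) = 1/(62 + 2*(-1/91)*151) = 1/(62 - 302/91) = 1/(5340/91) = 91/5340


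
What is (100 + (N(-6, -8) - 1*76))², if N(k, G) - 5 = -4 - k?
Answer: 961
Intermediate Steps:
N(k, G) = 1 - k (N(k, G) = 5 + (-4 - k) = 1 - k)
(100 + (N(-6, -8) - 1*76))² = (100 + ((1 - 1*(-6)) - 1*76))² = (100 + ((1 + 6) - 76))² = (100 + (7 - 76))² = (100 - 69)² = 31² = 961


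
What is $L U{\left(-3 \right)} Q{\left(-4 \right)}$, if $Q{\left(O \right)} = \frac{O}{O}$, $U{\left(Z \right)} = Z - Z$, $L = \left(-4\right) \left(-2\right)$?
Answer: $0$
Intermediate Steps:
$L = 8$
$U{\left(Z \right)} = 0$
$Q{\left(O \right)} = 1$
$L U{\left(-3 \right)} Q{\left(-4 \right)} = 8 \cdot 0 \cdot 1 = 0 \cdot 1 = 0$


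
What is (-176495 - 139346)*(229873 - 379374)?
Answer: 47218545341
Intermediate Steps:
(-176495 - 139346)*(229873 - 379374) = -315841*(-149501) = 47218545341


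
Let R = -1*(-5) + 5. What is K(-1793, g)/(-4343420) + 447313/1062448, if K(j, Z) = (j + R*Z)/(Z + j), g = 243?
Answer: 376430804249047/894089966606000 ≈ 0.42102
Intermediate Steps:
R = 10 (R = 5 + 5 = 10)
K(j, Z) = (j + 10*Z)/(Z + j)
K(-1793, g)/(-4343420) + 447313/1062448 = ((-1793 + 10*243)/(243 - 1793))/(-4343420) + 447313/1062448 = ((-1793 + 2430)/(-1550))*(-1/4343420) + 447313*(1/1062448) = -1/1550*637*(-1/4343420) + 447313/1062448 = -637/1550*(-1/4343420) + 447313/1062448 = 637/6732301000 + 447313/1062448 = 376430804249047/894089966606000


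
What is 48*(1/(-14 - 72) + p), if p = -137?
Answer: -282792/43 ≈ -6576.6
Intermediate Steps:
48*(1/(-14 - 72) + p) = 48*(1/(-14 - 72) - 137) = 48*(1/(-86) - 137) = 48*(-1/86 - 137) = 48*(-11783/86) = -282792/43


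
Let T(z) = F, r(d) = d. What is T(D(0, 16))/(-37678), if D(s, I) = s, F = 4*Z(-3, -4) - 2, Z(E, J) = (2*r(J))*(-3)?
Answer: -47/18839 ≈ -0.0024948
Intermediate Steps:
Z(E, J) = -6*J (Z(E, J) = (2*J)*(-3) = -6*J)
F = 94 (F = 4*(-6*(-4)) - 2 = 4*24 - 2 = 96 - 2 = 94)
T(z) = 94
T(D(0, 16))/(-37678) = 94/(-37678) = 94*(-1/37678) = -47/18839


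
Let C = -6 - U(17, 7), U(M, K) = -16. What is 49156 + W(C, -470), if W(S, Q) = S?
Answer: 49166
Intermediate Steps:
C = 10 (C = -6 - 1*(-16) = -6 + 16 = 10)
49156 + W(C, -470) = 49156 + 10 = 49166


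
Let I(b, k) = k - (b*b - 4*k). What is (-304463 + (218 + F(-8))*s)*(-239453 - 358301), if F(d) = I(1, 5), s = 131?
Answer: 163043978794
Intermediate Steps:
I(b, k) = -b**2 + 5*k (I(b, k) = k - (b**2 - 4*k) = k + (-b**2 + 4*k) = -b**2 + 5*k)
F(d) = 24 (F(d) = -1*1**2 + 5*5 = -1*1 + 25 = -1 + 25 = 24)
(-304463 + (218 + F(-8))*s)*(-239453 - 358301) = (-304463 + (218 + 24)*131)*(-239453 - 358301) = (-304463 + 242*131)*(-597754) = (-304463 + 31702)*(-597754) = -272761*(-597754) = 163043978794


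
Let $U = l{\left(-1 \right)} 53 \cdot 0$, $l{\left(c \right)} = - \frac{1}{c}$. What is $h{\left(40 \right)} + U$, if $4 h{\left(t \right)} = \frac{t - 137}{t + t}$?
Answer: $- \frac{97}{320} \approx -0.30312$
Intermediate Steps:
$h{\left(t \right)} = \frac{-137 + t}{8 t}$ ($h{\left(t \right)} = \frac{\left(t - 137\right) \frac{1}{t + t}}{4} = \frac{\left(-137 + t\right) \frac{1}{2 t}}{4} = \frac{\frac{1}{2} \frac{1}{t} \left(-137 + t\right)}{4} = \frac{-137 + t}{8 t}$)
$U = 0$ ($U = - \frac{1}{-1} \cdot 53 \cdot 0 = \left(-1\right) \left(-1\right) 53 \cdot 0 = 1 \cdot 53 \cdot 0 = 53 \cdot 0 = 0$)
$h{\left(40 \right)} + U = \frac{-137 + 40}{8 \cdot 40} + 0 = \frac{1}{8} \cdot \frac{1}{40} \left(-97\right) + 0 = - \frac{97}{320} + 0 = - \frac{97}{320}$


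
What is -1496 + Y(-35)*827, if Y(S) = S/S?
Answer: -669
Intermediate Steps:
Y(S) = 1
-1496 + Y(-35)*827 = -1496 + 1*827 = -1496 + 827 = -669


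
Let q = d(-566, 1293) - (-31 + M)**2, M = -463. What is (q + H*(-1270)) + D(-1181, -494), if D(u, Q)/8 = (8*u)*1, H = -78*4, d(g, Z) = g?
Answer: 76054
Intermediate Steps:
H = -312
D(u, Q) = 64*u (D(u, Q) = 8*((8*u)*1) = 8*(8*u) = 64*u)
q = -244602 (q = -566 - (-31 - 463)**2 = -566 - 1*(-494)**2 = -566 - 1*244036 = -566 - 244036 = -244602)
(q + H*(-1270)) + D(-1181, -494) = (-244602 - 312*(-1270)) + 64*(-1181) = (-244602 + 396240) - 75584 = 151638 - 75584 = 76054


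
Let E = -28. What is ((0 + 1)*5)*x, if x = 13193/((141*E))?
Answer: -65965/3948 ≈ -16.708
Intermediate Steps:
x = -13193/3948 (x = 13193/((141*(-28))) = 13193/(-3948) = 13193*(-1/3948) = -13193/3948 ≈ -3.3417)
((0 + 1)*5)*x = ((0 + 1)*5)*(-13193/3948) = (1*5)*(-13193/3948) = 5*(-13193/3948) = -65965/3948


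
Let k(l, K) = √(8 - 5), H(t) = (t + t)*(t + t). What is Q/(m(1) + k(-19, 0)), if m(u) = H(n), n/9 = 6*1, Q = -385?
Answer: -1496880/45349631 + 385*√3/136048893 ≈ -0.033003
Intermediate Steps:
n = 54 (n = 9*(6*1) = 9*6 = 54)
H(t) = 4*t² (H(t) = (2*t)*(2*t) = 4*t²)
m(u) = 11664 (m(u) = 4*54² = 4*2916 = 11664)
k(l, K) = √3
Q/(m(1) + k(-19, 0)) = -385/(11664 + √3)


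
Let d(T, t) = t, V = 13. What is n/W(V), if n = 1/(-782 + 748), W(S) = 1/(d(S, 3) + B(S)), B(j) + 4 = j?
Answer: -6/17 ≈ -0.35294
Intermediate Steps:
B(j) = -4 + j
W(S) = 1/(-1 + S) (W(S) = 1/(3 + (-4 + S)) = 1/(-1 + S))
n = -1/34 (n = 1/(-34) = -1/34 ≈ -0.029412)
n/W(V) = -1/(34*(1/(-1 + 13))) = -1/(34*(1/12)) = -1/(34*1/12) = -1/34*12 = -6/17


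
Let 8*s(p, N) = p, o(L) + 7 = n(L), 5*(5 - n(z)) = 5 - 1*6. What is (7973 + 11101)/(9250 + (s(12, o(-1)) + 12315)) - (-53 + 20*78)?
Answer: -64963283/43133 ≈ -1506.1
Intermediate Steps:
n(z) = 26/5 (n(z) = 5 - (5 - 1*6)/5 = 5 - (5 - 6)/5 = 5 - ⅕*(-1) = 5 + ⅕ = 26/5)
o(L) = -9/5 (o(L) = -7 + 26/5 = -9/5)
s(p, N) = p/8
(7973 + 11101)/(9250 + (s(12, o(-1)) + 12315)) - (-53 + 20*78) = (7973 + 11101)/(9250 + ((⅛)*12 + 12315)) - (-53 + 20*78) = 19074/(9250 + (3/2 + 12315)) - (-53 + 1560) = 19074/(9250 + 24633/2) - 1*1507 = 19074/(43133/2) - 1507 = 19074*(2/43133) - 1507 = 38148/43133 - 1507 = -64963283/43133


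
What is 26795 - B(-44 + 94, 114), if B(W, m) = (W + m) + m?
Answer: 26517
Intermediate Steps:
B(W, m) = W + 2*m
26795 - B(-44 + 94, 114) = 26795 - ((-44 + 94) + 2*114) = 26795 - (50 + 228) = 26795 - 1*278 = 26795 - 278 = 26517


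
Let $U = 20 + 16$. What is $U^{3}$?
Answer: $46656$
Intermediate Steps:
$U = 36$
$U^{3} = 36^{3} = 46656$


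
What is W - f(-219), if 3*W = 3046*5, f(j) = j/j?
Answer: 15227/3 ≈ 5075.7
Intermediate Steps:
f(j) = 1
W = 15230/3 (W = (3046*5)/3 = (1/3)*15230 = 15230/3 ≈ 5076.7)
W - f(-219) = 15230/3 - 1*1 = 15230/3 - 1 = 15227/3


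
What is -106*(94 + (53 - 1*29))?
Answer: -12508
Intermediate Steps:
-106*(94 + (53 - 1*29)) = -106*(94 + (53 - 29)) = -106*(94 + 24) = -106*118 = -12508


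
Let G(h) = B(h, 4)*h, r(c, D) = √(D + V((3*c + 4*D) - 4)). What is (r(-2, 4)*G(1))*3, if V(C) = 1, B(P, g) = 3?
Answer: 9*√5 ≈ 20.125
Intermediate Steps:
r(c, D) = √(1 + D) (r(c, D) = √(D + 1) = √(1 + D))
G(h) = 3*h
(r(-2, 4)*G(1))*3 = (√(1 + 4)*(3*1))*3 = (√5*3)*3 = (3*√5)*3 = 9*√5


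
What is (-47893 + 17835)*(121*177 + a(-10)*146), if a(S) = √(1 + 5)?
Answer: -643752186 - 4388468*√6 ≈ -6.5450e+8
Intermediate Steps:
a(S) = √6
(-47893 + 17835)*(121*177 + a(-10)*146) = (-47893 + 17835)*(121*177 + √6*146) = -30058*(21417 + 146*√6) = -643752186 - 4388468*√6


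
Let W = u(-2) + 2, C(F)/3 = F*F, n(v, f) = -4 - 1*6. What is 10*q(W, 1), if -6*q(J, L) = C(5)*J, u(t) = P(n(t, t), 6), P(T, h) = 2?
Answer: -500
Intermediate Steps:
n(v, f) = -10 (n(v, f) = -4 - 6 = -10)
u(t) = 2
C(F) = 3*F**2 (C(F) = 3*(F*F) = 3*F**2)
W = 4 (W = 2 + 2 = 4)
q(J, L) = -25*J/2 (q(J, L) = -3*5**2*J/6 = -3*25*J/6 = -25*J/2)
10*q(W, 1) = 10*(-25/2*4) = 10*(-50) = -500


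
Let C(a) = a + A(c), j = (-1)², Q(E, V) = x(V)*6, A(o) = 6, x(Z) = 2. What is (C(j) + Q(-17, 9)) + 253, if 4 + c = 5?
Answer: 272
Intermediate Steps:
c = 1 (c = -4 + 5 = 1)
Q(E, V) = 12 (Q(E, V) = 2*6 = 12)
j = 1
C(a) = 6 + a (C(a) = a + 6 = 6 + a)
(C(j) + Q(-17, 9)) + 253 = ((6 + 1) + 12) + 253 = (7 + 12) + 253 = 19 + 253 = 272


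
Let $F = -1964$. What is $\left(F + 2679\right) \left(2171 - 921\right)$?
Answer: $893750$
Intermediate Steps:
$\left(F + 2679\right) \left(2171 - 921\right) = \left(-1964 + 2679\right) \left(2171 - 921\right) = 715 \cdot 1250 = 893750$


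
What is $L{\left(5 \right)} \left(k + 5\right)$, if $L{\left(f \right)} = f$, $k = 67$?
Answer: $360$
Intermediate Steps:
$L{\left(5 \right)} \left(k + 5\right) = 5 \left(67 + 5\right) = 5 \cdot 72 = 360$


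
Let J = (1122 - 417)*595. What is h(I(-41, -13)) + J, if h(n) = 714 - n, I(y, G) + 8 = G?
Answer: 420210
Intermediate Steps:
I(y, G) = -8 + G
J = 419475 (J = 705*595 = 419475)
h(I(-41, -13)) + J = (714 - (-8 - 13)) + 419475 = (714 - 1*(-21)) + 419475 = (714 + 21) + 419475 = 735 + 419475 = 420210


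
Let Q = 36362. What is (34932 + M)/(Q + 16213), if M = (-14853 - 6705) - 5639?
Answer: 1547/10515 ≈ 0.14712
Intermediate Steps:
M = -27197 (M = -21558 - 5639 = -27197)
(34932 + M)/(Q + 16213) = (34932 - 27197)/(36362 + 16213) = 7735/52575 = 7735*(1/52575) = 1547/10515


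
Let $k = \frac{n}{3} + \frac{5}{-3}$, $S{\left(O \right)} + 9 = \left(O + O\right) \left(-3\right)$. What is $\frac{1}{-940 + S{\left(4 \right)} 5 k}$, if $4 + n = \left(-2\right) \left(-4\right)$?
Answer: $- \frac{1}{885} \approx -0.0011299$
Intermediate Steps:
$n = 4$ ($n = -4 - -8 = -4 + 8 = 4$)
$S{\left(O \right)} = -9 - 6 O$ ($S{\left(O \right)} = -9 + \left(O + O\right) \left(-3\right) = -9 + 2 O \left(-3\right) = -9 - 6 O$)
$k = - \frac{1}{3}$ ($k = \frac{4}{3} + \frac{5}{-3} = 4 \cdot \frac{1}{3} + 5 \left(- \frac{1}{3}\right) = \frac{4}{3} - \frac{5}{3} = - \frac{1}{3} \approx -0.33333$)
$\frac{1}{-940 + S{\left(4 \right)} 5 k} = \frac{1}{-940 + \left(-9 - 24\right) 5 \left(- \frac{1}{3}\right)} = \frac{1}{-940 + \left(-33\right) 5 \left(- \frac{1}{3}\right)} = \frac{1}{-940 - -55} = \frac{1}{-940 + 55} = \frac{1}{-885} = - \frac{1}{885}$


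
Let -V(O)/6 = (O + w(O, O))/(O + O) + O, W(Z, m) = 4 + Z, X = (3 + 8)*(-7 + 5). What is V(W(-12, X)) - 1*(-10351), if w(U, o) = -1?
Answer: 83165/8 ≈ 10396.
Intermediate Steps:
X = -22 (X = 11*(-2) = -22)
V(O) = -6*O - 3*(-1 + O)/O (V(O) = -6*((O - 1)/(O + O) + O) = -6*((-1 + O)/((2*O)) + O) = -6*((-1 + O)*(1/(2*O)) + O) = -6*((-1 + O)/(2*O) + O) = -6*(O + (-1 + O)/(2*O)) = -6*O - 3*(-1 + O)/O)
V(W(-12, X)) - 1*(-10351) = (-3 - 6*(4 - 12) + 3/(4 - 12)) - 1*(-10351) = (-3 - 6*(-8) + 3/(-8)) + 10351 = (-3 + 48 + 3*(-1/8)) + 10351 = (-3 + 48 - 3/8) + 10351 = 357/8 + 10351 = 83165/8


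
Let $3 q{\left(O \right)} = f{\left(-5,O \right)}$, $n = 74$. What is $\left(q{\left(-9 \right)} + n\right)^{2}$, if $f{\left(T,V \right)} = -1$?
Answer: $\frac{48841}{9} \approx 5426.8$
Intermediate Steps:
$q{\left(O \right)} = - \frac{1}{3}$ ($q{\left(O \right)} = \frac{1}{3} \left(-1\right) = - \frac{1}{3}$)
$\left(q{\left(-9 \right)} + n\right)^{2} = \left(- \frac{1}{3} + 74\right)^{2} = \left(\frac{221}{3}\right)^{2} = \frac{48841}{9}$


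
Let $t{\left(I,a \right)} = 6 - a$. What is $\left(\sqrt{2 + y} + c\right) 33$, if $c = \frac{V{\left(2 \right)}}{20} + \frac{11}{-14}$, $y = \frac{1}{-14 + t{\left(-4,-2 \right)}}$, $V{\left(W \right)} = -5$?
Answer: $- \frac{957}{28} + \frac{11 \sqrt{66}}{2} \approx 10.504$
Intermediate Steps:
$y = - \frac{1}{6}$ ($y = \frac{1}{-14 + \left(6 - -2\right)} = \frac{1}{-14 + \left(6 + 2\right)} = \frac{1}{-14 + 8} = \frac{1}{-6} = - \frac{1}{6} \approx -0.16667$)
$c = - \frac{29}{28}$ ($c = - \frac{5}{20} + \frac{11}{-14} = \left(-5\right) \frac{1}{20} + 11 \left(- \frac{1}{14}\right) = - \frac{1}{4} - \frac{11}{14} = - \frac{29}{28} \approx -1.0357$)
$\left(\sqrt{2 + y} + c\right) 33 = \left(\sqrt{2 - \frac{1}{6}} - \frac{29}{28}\right) 33 = \left(\sqrt{\frac{11}{6}} - \frac{29}{28}\right) 33 = \left(\frac{\sqrt{66}}{6} - \frac{29}{28}\right) 33 = \left(- \frac{29}{28} + \frac{\sqrt{66}}{6}\right) 33 = - \frac{957}{28} + \frac{11 \sqrt{66}}{2}$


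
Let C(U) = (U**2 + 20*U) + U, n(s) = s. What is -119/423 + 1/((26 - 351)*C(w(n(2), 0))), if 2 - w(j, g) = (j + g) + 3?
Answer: -232003/824850 ≈ -0.28127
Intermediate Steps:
w(j, g) = -1 - g - j (w(j, g) = 2 - ((j + g) + 3) = 2 - ((g + j) + 3) = 2 - (3 + g + j) = 2 + (-3 - g - j) = -1 - g - j)
C(U) = U**2 + 21*U
-119/423 + 1/((26 - 351)*C(w(n(2), 0))) = -119/423 + 1/((26 - 351)*(((-1 - 1*0 - 1*2)*(21 + (-1 - 1*0 - 1*2))))) = -119*1/423 + 1/((-325)*(((-1 + 0 - 2)*(21 + (-1 + 0 - 2))))) = -119/423 - (-1/(3*(21 - 3)))/325 = -119/423 - 1/(325*((-3*18))) = -119/423 - 1/325/(-54) = -119/423 - 1/325*(-1/54) = -119/423 + 1/17550 = -232003/824850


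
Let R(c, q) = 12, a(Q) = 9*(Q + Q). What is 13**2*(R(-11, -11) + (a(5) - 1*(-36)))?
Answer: 23322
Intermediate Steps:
a(Q) = 18*Q (a(Q) = 9*(2*Q) = 18*Q)
13**2*(R(-11, -11) + (a(5) - 1*(-36))) = 13**2*(12 + (18*5 - 1*(-36))) = 169*(12 + (90 + 36)) = 169*(12 + 126) = 169*138 = 23322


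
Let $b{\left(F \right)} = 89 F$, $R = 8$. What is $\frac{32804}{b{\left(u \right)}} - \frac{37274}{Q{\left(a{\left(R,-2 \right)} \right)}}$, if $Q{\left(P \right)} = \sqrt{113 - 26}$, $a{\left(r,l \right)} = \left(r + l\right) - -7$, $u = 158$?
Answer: $\frac{16402}{7031} - \frac{37274 \sqrt{87}}{87} \approx -3993.9$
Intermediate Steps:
$a{\left(r,l \right)} = 7 + l + r$ ($a{\left(r,l \right)} = \left(l + r\right) + 7 = 7 + l + r$)
$Q{\left(P \right)} = \sqrt{87}$
$\frac{32804}{b{\left(u \right)}} - \frac{37274}{Q{\left(a{\left(R,-2 \right)} \right)}} = \frac{32804}{89 \cdot 158} - \frac{37274}{\sqrt{87}} = \frac{32804}{14062} - 37274 \frac{\sqrt{87}}{87} = 32804 \cdot \frac{1}{14062} - \frac{37274 \sqrt{87}}{87} = \frac{16402}{7031} - \frac{37274 \sqrt{87}}{87}$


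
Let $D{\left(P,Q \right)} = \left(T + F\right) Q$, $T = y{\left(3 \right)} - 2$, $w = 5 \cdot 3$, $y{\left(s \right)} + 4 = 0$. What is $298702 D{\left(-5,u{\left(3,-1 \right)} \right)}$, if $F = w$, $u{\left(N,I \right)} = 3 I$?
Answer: $-8064954$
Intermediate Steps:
$y{\left(s \right)} = -4$ ($y{\left(s \right)} = -4 + 0 = -4$)
$w = 15$
$T = -6$ ($T = -4 - 2 = -6$)
$F = 15$
$D{\left(P,Q \right)} = 9 Q$ ($D{\left(P,Q \right)} = \left(-6 + 15\right) Q = 9 Q$)
$298702 D{\left(-5,u{\left(3,-1 \right)} \right)} = 298702 \cdot 9 \cdot 3 \left(-1\right) = 298702 \cdot 9 \left(-3\right) = 298702 \left(-27\right) = -8064954$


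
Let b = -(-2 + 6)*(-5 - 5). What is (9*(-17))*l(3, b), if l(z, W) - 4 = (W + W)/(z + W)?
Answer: -38556/43 ≈ -896.65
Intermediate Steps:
b = 40 (b = -4*(-10) = -1*(-40) = 40)
l(z, W) = 4 + 2*W/(W + z) (l(z, W) = 4 + (W + W)/(z + W) = 4 + (2*W)/(W + z) = 4 + 2*W/(W + z))
(9*(-17))*l(3, b) = (9*(-17))*(2*(2*3 + 3*40)/(40 + 3)) = -306*(6 + 120)/43 = -306*126/43 = -153*252/43 = -38556/43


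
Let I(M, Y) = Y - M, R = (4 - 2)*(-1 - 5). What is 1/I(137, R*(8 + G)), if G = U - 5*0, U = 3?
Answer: -1/269 ≈ -0.0037175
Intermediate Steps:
R = -12 (R = 2*(-6) = -12)
G = 3 (G = 3 - 5*0 = 3 + 0 = 3)
1/I(137, R*(8 + G)) = 1/(-12*(8 + 3) - 1*137) = 1/(-12*11 - 137) = 1/(-132 - 137) = 1/(-269) = -1/269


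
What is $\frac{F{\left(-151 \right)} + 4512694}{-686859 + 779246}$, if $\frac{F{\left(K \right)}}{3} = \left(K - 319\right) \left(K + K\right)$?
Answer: $\frac{4938514}{92387} \approx 53.455$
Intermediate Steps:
$F{\left(K \right)} = 6 K \left(-319 + K\right)$ ($F{\left(K \right)} = 3 \left(K - 319\right) \left(K + K\right) = 3 \left(-319 + K\right) 2 K = 3 \cdot 2 K \left(-319 + K\right) = 6 K \left(-319 + K\right)$)
$\frac{F{\left(-151 \right)} + 4512694}{-686859 + 779246} = \frac{6 \left(-151\right) \left(-319 - 151\right) + 4512694}{-686859 + 779246} = \frac{6 \left(-151\right) \left(-470\right) + 4512694}{92387} = \left(425820 + 4512694\right) \frac{1}{92387} = 4938514 \cdot \frac{1}{92387} = \frac{4938514}{92387}$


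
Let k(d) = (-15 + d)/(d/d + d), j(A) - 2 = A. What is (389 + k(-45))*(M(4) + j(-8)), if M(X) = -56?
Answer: -266228/11 ≈ -24203.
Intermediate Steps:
j(A) = 2 + A
k(d) = (-15 + d)/(1 + d)
(389 + k(-45))*(M(4) + j(-8)) = (389 + (-15 - 45)/(1 - 45))*(-56 + (2 - 8)) = (389 - 60/(-44))*(-56 - 6) = (389 - 1/44*(-60))*(-62) = (389 + 15/11)*(-62) = (4294/11)*(-62) = -266228/11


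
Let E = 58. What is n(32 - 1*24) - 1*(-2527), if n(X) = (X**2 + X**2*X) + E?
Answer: 3161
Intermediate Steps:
n(X) = 58 + X**2 + X**3 (n(X) = (X**2 + X**2*X) + 58 = (X**2 + X**3) + 58 = 58 + X**2 + X**3)
n(32 - 1*24) - 1*(-2527) = (58 + (32 - 1*24)**2 + (32 - 1*24)**3) - 1*(-2527) = (58 + (32 - 24)**2 + (32 - 24)**3) + 2527 = (58 + 8**2 + 8**3) + 2527 = (58 + 64 + 512) + 2527 = 634 + 2527 = 3161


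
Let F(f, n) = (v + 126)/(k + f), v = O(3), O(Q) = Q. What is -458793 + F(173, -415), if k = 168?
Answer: -156448284/341 ≈ -4.5879e+5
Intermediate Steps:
v = 3
F(f, n) = 129/(168 + f) (F(f, n) = (3 + 126)/(168 + f) = 129/(168 + f))
-458793 + F(173, -415) = -458793 + 129/(168 + 173) = -458793 + 129/341 = -156448284/341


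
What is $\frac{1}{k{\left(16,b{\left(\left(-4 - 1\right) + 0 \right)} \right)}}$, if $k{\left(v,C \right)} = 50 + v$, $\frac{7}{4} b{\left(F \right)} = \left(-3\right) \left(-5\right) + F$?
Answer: $\frac{1}{66} \approx 0.015152$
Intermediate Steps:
$b{\left(F \right)} = \frac{60}{7} + \frac{4 F}{7}$ ($b{\left(F \right)} = \frac{4 \left(\left(-3\right) \left(-5\right) + F\right)}{7} = \frac{4 \left(15 + F\right)}{7} = \frac{60}{7} + \frac{4 F}{7}$)
$\frac{1}{k{\left(16,b{\left(\left(-4 - 1\right) + 0 \right)} \right)}} = \frac{1}{50 + 16} = \frac{1}{66}$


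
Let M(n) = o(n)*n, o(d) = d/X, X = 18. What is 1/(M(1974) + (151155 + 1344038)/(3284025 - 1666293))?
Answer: 1617732/350211354017 ≈ 4.6193e-6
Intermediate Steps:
o(d) = d/18
M(n) = n**2/18 (M(n) = (n/18)*n = n**2/18)
1/(M(1974) + (151155 + 1344038)/(3284025 - 1666293)) = 1/((1/18)*1974**2 + (151155 + 1344038)/(3284025 - 1666293)) = 1/((1/18)*3896676 + 1495193/1617732) = 1/(216482 + 1495193*(1/1617732)) = 1/(216482 + 1495193/1617732) = 1/(350211354017/1617732) = 1617732/350211354017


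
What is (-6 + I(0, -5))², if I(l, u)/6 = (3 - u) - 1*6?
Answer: 36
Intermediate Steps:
I(l, u) = -18 - 6*u (I(l, u) = 6*((3 - u) - 1*6) = 6*((3 - u) - 6) = 6*(-3 - u) = -18 - 6*u)
(-6 + I(0, -5))² = (-6 + (-18 - 6*(-5)))² = (-6 + (-18 + 30))² = (-6 + 12)² = 6² = 36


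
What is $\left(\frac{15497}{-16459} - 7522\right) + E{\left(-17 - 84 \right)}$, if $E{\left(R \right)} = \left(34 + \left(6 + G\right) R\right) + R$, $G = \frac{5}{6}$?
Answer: $- \frac{817693807}{98754} \approx -8280.1$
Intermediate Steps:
$G = \frac{5}{6}$ ($G = 5 \cdot \frac{1}{6} = \frac{5}{6} \approx 0.83333$)
$E{\left(R \right)} = 34 + \frac{47 R}{6}$ ($E{\left(R \right)} = \left(34 + \left(6 + \frac{5}{6}\right) R\right) + R = \left(34 + \frac{41 R}{6}\right) + R = 34 + \frac{47 R}{6}$)
$\left(\frac{15497}{-16459} - 7522\right) + E{\left(-17 - 84 \right)} = \left(\frac{15497}{-16459} - 7522\right) + \left(34 + \frac{47 \left(-17 - 84\right)}{6}\right) = \left(15497 \left(- \frac{1}{16459}\right) - 7522\right) + \left(34 + \frac{47 \left(-17 - 84\right)}{6}\right) = \left(- \frac{15497}{16459} - 7522\right) + \left(34 + \frac{47}{6} \left(-101\right)\right) = - \frac{123820095}{16459} + \left(34 - \frac{4747}{6}\right) = - \frac{123820095}{16459} - \frac{4543}{6} = - \frac{817693807}{98754}$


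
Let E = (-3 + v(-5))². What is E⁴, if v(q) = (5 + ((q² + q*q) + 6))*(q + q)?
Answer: 19938101205828371332321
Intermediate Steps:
v(q) = 2*q*(11 + 2*q²) (v(q) = (5 + ((q² + q²) + 6))*(2*q) = (5 + (2*q² + 6))*(2*q) = (5 + (6 + 2*q²))*(2*q) = (11 + 2*q²)*(2*q) = 2*q*(11 + 2*q²))
E = 375769 (E = (-3 + (4*(-5)³ + 22*(-5)))² = (-3 + (4*(-125) - 110))² = (-3 + (-500 - 110))² = (-3 - 610)² = (-613)² = 375769)
E⁴ = 375769⁴ = 19938101205828371332321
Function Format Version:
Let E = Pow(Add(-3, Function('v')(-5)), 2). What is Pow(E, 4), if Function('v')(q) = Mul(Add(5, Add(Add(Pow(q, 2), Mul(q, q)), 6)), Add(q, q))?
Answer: 19938101205828371332321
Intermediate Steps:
Function('v')(q) = Mul(2, q, Add(11, Mul(2, Pow(q, 2)))) (Function('v')(q) = Mul(Add(5, Add(Add(Pow(q, 2), Pow(q, 2)), 6)), Mul(2, q)) = Mul(Add(5, Add(Mul(2, Pow(q, 2)), 6)), Mul(2, q)) = Mul(Add(5, Add(6, Mul(2, Pow(q, 2)))), Mul(2, q)) = Mul(Add(11, Mul(2, Pow(q, 2))), Mul(2, q)) = Mul(2, q, Add(11, Mul(2, Pow(q, 2)))))
E = 375769 (E = Pow(Add(-3, Add(Mul(4, Pow(-5, 3)), Mul(22, -5))), 2) = Pow(Add(-3, Add(Mul(4, -125), -110)), 2) = Pow(Add(-3, Add(-500, -110)), 2) = Pow(Add(-3, -610), 2) = Pow(-613, 2) = 375769)
Pow(E, 4) = Pow(375769, 4) = 19938101205828371332321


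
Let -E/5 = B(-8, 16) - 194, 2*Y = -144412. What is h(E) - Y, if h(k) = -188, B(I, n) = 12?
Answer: 72018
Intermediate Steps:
Y = -72206 (Y = (1/2)*(-144412) = -72206)
E = 910 (E = -5*(12 - 194) = -5*(-182) = 910)
h(E) - Y = -188 - 1*(-72206) = -188 + 72206 = 72018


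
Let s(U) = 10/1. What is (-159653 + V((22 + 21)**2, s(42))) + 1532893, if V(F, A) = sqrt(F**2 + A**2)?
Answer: 1373240 + sqrt(3418901) ≈ 1.3751e+6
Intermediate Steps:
s(U) = 10 (s(U) = 10*1 = 10)
V(F, A) = sqrt(A**2 + F**2)
(-159653 + V((22 + 21)**2, s(42))) + 1532893 = (-159653 + sqrt(10**2 + ((22 + 21)**2)**2)) + 1532893 = (-159653 + sqrt(100 + (43**2)**2)) + 1532893 = (-159653 + sqrt(100 + 1849**2)) + 1532893 = (-159653 + sqrt(100 + 3418801)) + 1532893 = (-159653 + sqrt(3418901)) + 1532893 = 1373240 + sqrt(3418901)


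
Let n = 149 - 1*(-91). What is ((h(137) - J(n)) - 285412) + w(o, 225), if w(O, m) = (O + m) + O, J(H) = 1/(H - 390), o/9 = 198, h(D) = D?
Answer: -42222899/150 ≈ -2.8149e+5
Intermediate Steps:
o = 1782 (o = 9*198 = 1782)
n = 240 (n = 149 + 91 = 240)
J(H) = 1/(-390 + H)
w(O, m) = m + 2*O
((h(137) - J(n)) - 285412) + w(o, 225) = ((137 - 1/(-390 + 240)) - 285412) + (225 + 2*1782) = ((137 - 1/(-150)) - 285412) + (225 + 3564) = ((137 - 1*(-1/150)) - 285412) + 3789 = ((137 + 1/150) - 285412) + 3789 = (20551/150 - 285412) + 3789 = -42791249/150 + 3789 = -42222899/150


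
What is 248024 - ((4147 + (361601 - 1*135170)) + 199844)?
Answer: -182398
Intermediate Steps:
248024 - ((4147 + (361601 - 1*135170)) + 199844) = 248024 - ((4147 + (361601 - 135170)) + 199844) = 248024 - ((4147 + 226431) + 199844) = 248024 - (230578 + 199844) = 248024 - 1*430422 = 248024 - 430422 = -182398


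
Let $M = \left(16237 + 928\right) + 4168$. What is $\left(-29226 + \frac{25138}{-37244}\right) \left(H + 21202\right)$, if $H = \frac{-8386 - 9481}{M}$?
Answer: $- \frac{246159918487441259}{397263126} \approx -6.1964 \cdot 10^{8}$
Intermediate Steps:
$M = 21333$ ($M = 17165 + 4168 = 21333$)
$H = - \frac{17867}{21333}$ ($H = \frac{-8386 - 9481}{21333} = \left(-8386 - 9481\right) \frac{1}{21333} = \left(-17867\right) \frac{1}{21333} = - \frac{17867}{21333} \approx -0.83753$)
$\left(-29226 + \frac{25138}{-37244}\right) \left(H + 21202\right) = \left(-29226 + \frac{25138}{-37244}\right) \left(- \frac{17867}{21333} + 21202\right) = \left(-29226 + 25138 \left(- \frac{1}{37244}\right)\right) \frac{452284399}{21333} = \left(-29226 - \frac{12569}{18622}\right) \frac{452284399}{21333} = \left(- \frac{544259141}{18622}\right) \frac{452284399}{21333} = - \frac{246159918487441259}{397263126}$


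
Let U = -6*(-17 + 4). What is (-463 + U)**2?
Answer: 148225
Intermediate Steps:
U = 78 (U = -6*(-13) = 78)
(-463 + U)**2 = (-463 + 78)**2 = (-385)**2 = 148225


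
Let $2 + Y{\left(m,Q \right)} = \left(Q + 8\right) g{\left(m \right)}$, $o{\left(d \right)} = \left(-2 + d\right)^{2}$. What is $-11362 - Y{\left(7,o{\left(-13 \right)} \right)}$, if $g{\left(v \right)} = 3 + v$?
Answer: $-13690$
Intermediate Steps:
$Y{\left(m,Q \right)} = -2 + \left(3 + m\right) \left(8 + Q\right)$ ($Y{\left(m,Q \right)} = -2 + \left(Q + 8\right) \left(3 + m\right) = -2 + \left(8 + Q\right) \left(3 + m\right) = -2 + \left(3 + m\right) \left(8 + Q\right)$)
$-11362 - Y{\left(7,o{\left(-13 \right)} \right)} = -11362 - \left(22 + 8 \cdot 7 + \left(-2 - 13\right)^{2} \left(3 + 7\right)\right) = -11362 - \left(22 + 56 + \left(-15\right)^{2} \cdot 10\right) = -11362 - \left(22 + 56 + 225 \cdot 10\right) = -11362 - \left(22 + 56 + 2250\right) = -11362 - 2328 = -13690$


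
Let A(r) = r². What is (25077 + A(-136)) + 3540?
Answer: 47113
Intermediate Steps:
(25077 + A(-136)) + 3540 = (25077 + (-136)²) + 3540 = (25077 + 18496) + 3540 = 43573 + 3540 = 47113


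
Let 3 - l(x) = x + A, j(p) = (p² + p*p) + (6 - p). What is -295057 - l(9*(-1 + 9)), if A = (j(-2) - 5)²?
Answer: -294867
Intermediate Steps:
j(p) = 6 - p + 2*p² (j(p) = (p² + p²) + (6 - p) = 2*p² + (6 - p) = 6 - p + 2*p²)
A = 121 (A = ((6 - 1*(-2) + 2*(-2)²) - 5)² = ((6 + 2 + 2*4) - 5)² = ((6 + 2 + 8) - 5)² = (16 - 5)² = 11² = 121)
l(x) = -118 - x (l(x) = 3 - (x + 121) = 3 - (121 + x) = 3 + (-121 - x) = -118 - x)
-295057 - l(9*(-1 + 9)) = -295057 - (-118 - 9*(-1 + 9)) = -295057 - (-118 - 9*8) = -295057 - (-118 - 1*72) = -295057 - (-118 - 72) = -295057 - 1*(-190) = -295057 + 190 = -294867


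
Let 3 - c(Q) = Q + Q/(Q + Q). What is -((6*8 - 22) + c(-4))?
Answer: -65/2 ≈ -32.500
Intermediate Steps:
c(Q) = 5/2 - Q (c(Q) = 3 - (Q + Q/(Q + Q)) = 3 - (Q + Q/((2*Q))) = 3 - (Q + Q*(1/(2*Q))) = 3 - (Q + ½) = 3 - (½ + Q) = 3 + (-½ - Q) = 5/2 - Q)
-((6*8 - 22) + c(-4)) = -((6*8 - 22) + (5/2 - 1*(-4))) = -((48 - 22) + (5/2 + 4)) = -(26 + 13/2) = -1*65/2 = -65/2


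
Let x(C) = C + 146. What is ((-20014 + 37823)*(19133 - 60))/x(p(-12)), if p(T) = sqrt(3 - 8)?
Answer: 49591974322/21321 - 339671057*I*sqrt(5)/21321 ≈ 2.326e+6 - 35623.0*I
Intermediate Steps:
p(T) = I*sqrt(5) (p(T) = sqrt(-5) = I*sqrt(5))
x(C) = 146 + C
((-20014 + 37823)*(19133 - 60))/x(p(-12)) = ((-20014 + 37823)*(19133 - 60))/(146 + I*sqrt(5)) = (17809*19073)/(146 + I*sqrt(5)) = 339671057/(146 + I*sqrt(5))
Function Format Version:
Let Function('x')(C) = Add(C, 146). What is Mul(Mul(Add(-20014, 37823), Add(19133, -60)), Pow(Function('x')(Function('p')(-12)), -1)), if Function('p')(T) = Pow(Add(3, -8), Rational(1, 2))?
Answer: Add(Rational(49591974322, 21321), Mul(Rational(-339671057, 21321), I, Pow(5, Rational(1, 2)))) ≈ Add(2.3260e+6, Mul(-35623., I))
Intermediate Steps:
Function('p')(T) = Mul(I, Pow(5, Rational(1, 2))) (Function('p')(T) = Pow(-5, Rational(1, 2)) = Mul(I, Pow(5, Rational(1, 2))))
Function('x')(C) = Add(146, C)
Mul(Mul(Add(-20014, 37823), Add(19133, -60)), Pow(Function('x')(Function('p')(-12)), -1)) = Mul(Mul(Add(-20014, 37823), Add(19133, -60)), Pow(Add(146, Mul(I, Pow(5, Rational(1, 2)))), -1)) = Mul(Mul(17809, 19073), Pow(Add(146, Mul(I, Pow(5, Rational(1, 2)))), -1)) = Mul(339671057, Pow(Add(146, Mul(I, Pow(5, Rational(1, 2)))), -1))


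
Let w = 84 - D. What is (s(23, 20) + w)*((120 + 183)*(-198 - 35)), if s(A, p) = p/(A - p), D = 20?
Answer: -4988996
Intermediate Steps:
w = 64 (w = 84 - 1*20 = 84 - 20 = 64)
(s(23, 20) + w)*((120 + 183)*(-198 - 35)) = (20/(23 - 1*20) + 64)*((120 + 183)*(-198 - 35)) = (20/(23 - 20) + 64)*(303*(-233)) = (20/3 + 64)*(-70599) = (212/3)*(-70599) = -4988996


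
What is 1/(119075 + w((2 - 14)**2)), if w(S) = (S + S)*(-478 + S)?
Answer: 1/22883 ≈ 4.3701e-5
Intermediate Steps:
w(S) = 2*S*(-478 + S) (w(S) = (2*S)*(-478 + S) = 2*S*(-478 + S))
1/(119075 + w((2 - 14)**2)) = 1/(119075 + 2*(2 - 14)**2*(-478 + (2 - 14)**2)) = 1/(119075 + 2*(-12)**2*(-478 + (-12)**2)) = 1/(119075 + 2*144*(-478 + 144)) = 1/(119075 + 2*144*(-334)) = 1/(119075 - 96192) = 1/22883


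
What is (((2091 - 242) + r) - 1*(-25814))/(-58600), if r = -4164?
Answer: -23499/58600 ≈ -0.40101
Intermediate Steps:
(((2091 - 242) + r) - 1*(-25814))/(-58600) = (((2091 - 242) - 4164) - 1*(-25814))/(-58600) = ((1849 - 4164) + 25814)*(-1/58600) = (-2315 + 25814)*(-1/58600) = 23499*(-1/58600) = -23499/58600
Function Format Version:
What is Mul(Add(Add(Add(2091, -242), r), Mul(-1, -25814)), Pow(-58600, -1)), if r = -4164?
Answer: Rational(-23499, 58600) ≈ -0.40101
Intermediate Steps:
Mul(Add(Add(Add(2091, -242), r), Mul(-1, -25814)), Pow(-58600, -1)) = Mul(Add(Add(Add(2091, -242), -4164), Mul(-1, -25814)), Pow(-58600, -1)) = Mul(Add(Add(1849, -4164), 25814), Rational(-1, 58600)) = Mul(Add(-2315, 25814), Rational(-1, 58600)) = Mul(23499, Rational(-1, 58600)) = Rational(-23499, 58600)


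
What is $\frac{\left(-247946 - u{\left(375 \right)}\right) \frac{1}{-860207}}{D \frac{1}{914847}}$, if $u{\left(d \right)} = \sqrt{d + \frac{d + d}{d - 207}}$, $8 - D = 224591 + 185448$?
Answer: $- \frac{75610884754}{117570512139} - \frac{7623725 \sqrt{119}}{1645987169946} \approx -0.64316$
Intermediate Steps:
$D = -410031$ ($D = 8 - \left(224591 + 185448\right) = 8 - 410039 = -410031$)
$u{\left(d \right)} = \sqrt{d + \frac{2 d}{-207 + d}}$
$\frac{\left(-247946 - u{\left(375 \right)}\right) \frac{1}{-860207}}{D \frac{1}{914847}} = \frac{\left(-247946 - \sqrt{\frac{375 \left(-205 + 375\right)}{-207 + 375}}\right) \frac{1}{-860207}}{\left(-410031\right) \frac{1}{914847}} = \frac{\left(-247946 - \sqrt{375 \cdot \frac{1}{168} \cdot 170}\right) \left(- \frac{1}{860207}\right)}{\left(-410031\right) \frac{1}{914847}} = \frac{\left(-247946 - \sqrt{375 \cdot \frac{1}{168} \cdot 170}\right) \left(- \frac{1}{860207}\right)}{- \frac{136677}{304949}} = \left(-247946 - \sqrt{\frac{10625}{28}}\right) \left(- \frac{1}{860207}\right) \left(- \frac{304949}{136677}\right) = \left(-247946 - \frac{25 \sqrt{119}}{14}\right) \left(- \frac{1}{860207}\right) \left(- \frac{304949}{136677}\right) = \left(\frac{247946}{860207} + \frac{25 \sqrt{119}}{12042898}\right) \left(- \frac{304949}{136677}\right) = - \frac{75610884754}{117570512139} - \frac{7623725 \sqrt{119}}{1645987169946}$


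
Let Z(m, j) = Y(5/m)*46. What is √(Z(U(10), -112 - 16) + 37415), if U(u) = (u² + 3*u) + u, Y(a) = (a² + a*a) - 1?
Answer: √7324347/14 ≈ 193.31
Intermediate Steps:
Y(a) = -1 + 2*a² (Y(a) = (a² + a²) - 1 = 2*a² - 1 = -1 + 2*a²)
U(u) = u² + 4*u
Z(m, j) = -46 + 2300/m² (Z(m, j) = (-1 + 2*(5/m)²)*46 = (-1 + 2*(25/m²))*46 = (-1 + 50/m²)*46 = -46 + 2300/m²)
√(Z(U(10), -112 - 16) + 37415) = √((-46 + 2300/(10*(4 + 10))²) + 37415) = √((-46 + 2300/(10*14)²) + 37415) = √((-46 + 2300/140²) + 37415) = √((-46 + 2300*(1/19600)) + 37415) = √((-46 + 23/196) + 37415) = √(-8993/196 + 37415) = √(7324347/196) = √7324347/14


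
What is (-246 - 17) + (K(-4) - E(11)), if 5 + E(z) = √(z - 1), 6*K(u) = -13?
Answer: -1561/6 - √10 ≈ -263.33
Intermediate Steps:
K(u) = -13/6 (K(u) = (⅙)*(-13) = -13/6)
E(z) = -5 + √(-1 + z) (E(z) = -5 + √(z - 1) = -5 + √(-1 + z))
(-246 - 17) + (K(-4) - E(11)) = (-246 - 17) + (-13/6 - (-5 + √(-1 + 11))) = -263 + (-13/6 - (-5 + √10)) = -263 + (-13/6 + (5 - √10)) = -263 + (17/6 - √10) = -1561/6 - √10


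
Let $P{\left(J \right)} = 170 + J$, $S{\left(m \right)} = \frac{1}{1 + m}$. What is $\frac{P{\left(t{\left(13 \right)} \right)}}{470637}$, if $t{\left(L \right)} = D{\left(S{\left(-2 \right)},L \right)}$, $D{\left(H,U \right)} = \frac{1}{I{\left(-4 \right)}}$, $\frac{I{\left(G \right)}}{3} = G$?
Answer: $\frac{2039}{5647644} \approx 0.00036104$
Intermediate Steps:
$I{\left(G \right)} = 3 G$
$D{\left(H,U \right)} = - \frac{1}{12}$ ($D{\left(H,U \right)} = \frac{1}{3 \left(-4\right)} = \frac{1}{-12} = - \frac{1}{12}$)
$t{\left(L \right)} = - \frac{1}{12}$
$\frac{P{\left(t{\left(13 \right)} \right)}}{470637} = \frac{170 - \frac{1}{12}}{470637} = \frac{2039}{12} \cdot \frac{1}{470637} = \frac{2039}{5647644}$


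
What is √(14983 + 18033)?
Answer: 2*√8254 ≈ 181.70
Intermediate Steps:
√(14983 + 18033) = √33016 = 2*√8254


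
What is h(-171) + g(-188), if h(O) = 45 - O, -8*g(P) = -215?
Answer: 1943/8 ≈ 242.88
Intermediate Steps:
g(P) = 215/8 (g(P) = -1/8*(-215) = 215/8)
h(-171) + g(-188) = (45 - 1*(-171)) + 215/8 = (45 + 171) + 215/8 = 216 + 215/8 = 1943/8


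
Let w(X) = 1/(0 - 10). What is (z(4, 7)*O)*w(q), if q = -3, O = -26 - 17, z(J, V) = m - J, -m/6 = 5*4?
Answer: -2666/5 ≈ -533.20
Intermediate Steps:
m = -120 (m = -30*4 = -6*20 = -120)
z(J, V) = -120 - J
O = -43
w(X) = -⅒ (w(X) = 1/(-10) = -⅒)
(z(4, 7)*O)*w(q) = ((-120 - 1*4)*(-43))*(-⅒) = ((-120 - 4)*(-43))*(-⅒) = -124*(-43)*(-⅒) = 5332*(-⅒) = -2666/5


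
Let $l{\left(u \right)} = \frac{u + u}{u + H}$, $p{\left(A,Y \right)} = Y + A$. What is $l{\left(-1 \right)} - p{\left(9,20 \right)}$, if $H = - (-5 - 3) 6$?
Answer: $- \frac{1365}{47} \approx -29.043$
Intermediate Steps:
$H = 48$ ($H = - (-5 - 3) 6 = \left(-1\right) \left(-8\right) 6 = 8 \cdot 6 = 48$)
$p{\left(A,Y \right)} = A + Y$
$l{\left(u \right)} = \frac{2 u}{48 + u}$ ($l{\left(u \right)} = \frac{u + u}{u + 48} = \frac{2 u}{48 + u}$)
$l{\left(-1 \right)} - p{\left(9,20 \right)} = 2 \left(-1\right) \frac{1}{48 - 1} - \left(9 + 20\right) = 2 \left(-1\right) \frac{1}{47} - 29 = - \frac{2}{47} - 29 = - \frac{1365}{47}$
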